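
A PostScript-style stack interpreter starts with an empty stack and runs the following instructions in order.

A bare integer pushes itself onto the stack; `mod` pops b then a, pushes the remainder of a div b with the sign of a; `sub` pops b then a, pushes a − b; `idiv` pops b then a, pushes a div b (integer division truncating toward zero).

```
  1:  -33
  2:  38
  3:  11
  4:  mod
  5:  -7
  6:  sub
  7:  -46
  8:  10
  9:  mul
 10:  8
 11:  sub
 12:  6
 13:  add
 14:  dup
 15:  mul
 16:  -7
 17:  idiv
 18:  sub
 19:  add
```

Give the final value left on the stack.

-33   -33
38    -33 38
11    -33 38 11
mod   -33 5
-7    -33 5 -7
sub   -33 12
-46   -33 12 -46
10    -33 12 -46 10
mul   -33 12 -460
8     -33 12 -460 8
sub   -33 12 -468
6     -33 12 -468 6
add   -33 12 -462
dup   -33 12 -462 -462
mul   -33 12 213444
-7    -33 12 213444 -7
idiv  -33 12 -30492
sub   -33 30504
add   30471

30471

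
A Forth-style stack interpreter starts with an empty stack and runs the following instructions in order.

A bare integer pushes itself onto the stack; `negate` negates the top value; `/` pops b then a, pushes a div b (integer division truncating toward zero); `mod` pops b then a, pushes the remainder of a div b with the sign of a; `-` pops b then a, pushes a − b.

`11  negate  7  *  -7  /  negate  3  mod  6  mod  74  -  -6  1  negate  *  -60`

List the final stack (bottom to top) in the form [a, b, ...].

[-76, 6, -60]

11     -> 11
negate -> -11
7      -> -11 7
*      -> -77
-7     -> -77 -7
/      -> 11
negate -> -11
3      -> -11 3
mod    -> -2
6      -> -2 6
mod    -> -2
74     -> -2 74
-      -> -76
-6     -> -76 -6
1      -> -76 -6 1
negate -> -76 -6 -1
*      -> -76 6
-60    -> -76 6 -60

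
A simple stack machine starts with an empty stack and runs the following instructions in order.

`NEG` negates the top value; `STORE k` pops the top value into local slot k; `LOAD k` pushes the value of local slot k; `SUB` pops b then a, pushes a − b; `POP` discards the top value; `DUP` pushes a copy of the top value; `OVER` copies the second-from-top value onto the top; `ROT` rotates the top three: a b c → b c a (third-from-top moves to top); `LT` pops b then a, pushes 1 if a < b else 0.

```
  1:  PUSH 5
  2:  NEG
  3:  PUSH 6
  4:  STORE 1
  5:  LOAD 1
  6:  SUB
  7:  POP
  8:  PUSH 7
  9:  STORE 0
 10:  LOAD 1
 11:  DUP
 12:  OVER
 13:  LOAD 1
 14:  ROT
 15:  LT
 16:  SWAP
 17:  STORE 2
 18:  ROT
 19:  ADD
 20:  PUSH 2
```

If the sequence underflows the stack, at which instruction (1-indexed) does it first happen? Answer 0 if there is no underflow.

18

PUSH 5  → [5]
NEG     → [-5]
PUSH 6  → [-5, 6]
STORE 1 → [-5]
LOAD 1  → [-5, 6]
SUB     → [-11]
POP     → []
PUSH 7  → [7]
STORE 0 → []
LOAD 1  → [6]
DUP     → [6, 6]
OVER    → [6, 6, 6]
LOAD 1  → [6, 6, 6, 6]
ROT     → [6, 6, 6, 6]
LT      → [6, 6, 0]
SWAP    → [6, 0, 6]
STORE 2 → [6, 0]
ROT  — needs 3 operands, stack has 2 → underflow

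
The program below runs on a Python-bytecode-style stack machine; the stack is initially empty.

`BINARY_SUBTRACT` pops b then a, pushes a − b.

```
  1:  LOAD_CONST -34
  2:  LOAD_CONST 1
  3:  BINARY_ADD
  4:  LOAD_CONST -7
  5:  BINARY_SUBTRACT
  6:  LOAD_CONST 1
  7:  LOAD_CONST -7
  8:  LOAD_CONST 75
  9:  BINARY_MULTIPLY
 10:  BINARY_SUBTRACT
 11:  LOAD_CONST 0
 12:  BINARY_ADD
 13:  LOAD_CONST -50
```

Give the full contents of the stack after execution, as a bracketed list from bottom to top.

LOAD_CONST -34  : -34
LOAD_CONST 1    : -34 1
BINARY_ADD      : -33
LOAD_CONST -7   : -33 -7
BINARY_SUBTRACT : -26
LOAD_CONST 1    : -26 1
LOAD_CONST -7   : -26 1 -7
LOAD_CONST 75   : -26 1 -7 75
BINARY_MULTIPLY : -26 1 -525
BINARY_SUBTRACT : -26 526
LOAD_CONST 0    : -26 526 0
BINARY_ADD      : -26 526
LOAD_CONST -50  : -26 526 -50

[-26, 526, -50]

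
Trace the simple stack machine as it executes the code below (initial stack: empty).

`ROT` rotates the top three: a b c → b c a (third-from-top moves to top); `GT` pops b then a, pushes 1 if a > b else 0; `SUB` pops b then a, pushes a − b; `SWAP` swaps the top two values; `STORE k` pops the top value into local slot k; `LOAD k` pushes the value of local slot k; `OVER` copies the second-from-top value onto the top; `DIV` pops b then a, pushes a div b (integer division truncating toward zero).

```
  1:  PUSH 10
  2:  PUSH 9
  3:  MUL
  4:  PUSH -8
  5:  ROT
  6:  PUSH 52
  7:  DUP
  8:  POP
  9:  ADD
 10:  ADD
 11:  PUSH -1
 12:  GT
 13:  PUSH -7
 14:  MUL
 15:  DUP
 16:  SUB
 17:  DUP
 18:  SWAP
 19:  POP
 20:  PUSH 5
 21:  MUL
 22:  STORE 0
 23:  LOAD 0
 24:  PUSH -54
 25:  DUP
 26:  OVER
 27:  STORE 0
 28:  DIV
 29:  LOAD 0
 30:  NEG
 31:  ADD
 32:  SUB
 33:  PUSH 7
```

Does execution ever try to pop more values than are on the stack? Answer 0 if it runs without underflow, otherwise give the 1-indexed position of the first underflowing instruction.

PUSH 10  [10]
PUSH 9   [10, 9]
MUL      [90]
PUSH -8  [90, -8]
ROT  — needs 3 operands, stack has 2 → underflow

5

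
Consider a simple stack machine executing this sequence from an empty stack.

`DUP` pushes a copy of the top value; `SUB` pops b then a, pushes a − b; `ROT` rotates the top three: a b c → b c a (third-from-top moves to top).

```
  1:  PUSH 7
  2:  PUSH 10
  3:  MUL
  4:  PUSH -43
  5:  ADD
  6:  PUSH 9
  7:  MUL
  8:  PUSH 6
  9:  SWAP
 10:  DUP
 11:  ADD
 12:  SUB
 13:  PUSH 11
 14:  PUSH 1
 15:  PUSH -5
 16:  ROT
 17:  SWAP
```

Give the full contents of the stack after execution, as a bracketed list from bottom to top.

[-480, 1, 11, -5]

PUSH 7    7
PUSH 10   7 10
MUL       70
PUSH -43  70 -43
ADD       27
PUSH 9    27 9
MUL       243
PUSH 6    243 6
SWAP      6 243
DUP       6 243 243
ADD       6 486
SUB       -480
PUSH 11   -480 11
PUSH 1    -480 11 1
PUSH -5   -480 11 1 -5
ROT       -480 1 -5 11
SWAP      -480 1 11 -5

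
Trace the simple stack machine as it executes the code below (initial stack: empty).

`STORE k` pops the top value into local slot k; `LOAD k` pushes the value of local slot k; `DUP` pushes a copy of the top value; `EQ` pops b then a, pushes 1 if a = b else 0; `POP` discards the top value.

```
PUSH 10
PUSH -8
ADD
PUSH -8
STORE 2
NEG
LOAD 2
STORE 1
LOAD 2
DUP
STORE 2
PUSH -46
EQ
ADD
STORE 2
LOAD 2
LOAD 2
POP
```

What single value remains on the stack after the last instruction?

PUSH 10  → [10]
PUSH -8  → [10, -8]
ADD      → [2]
PUSH -8  → [2, -8]
STORE 2  → [2]
NEG      → [-2]
LOAD 2   → [-2, -8]
STORE 1  → [-2]
LOAD 2   → [-2, -8]
DUP      → [-2, -8, -8]
STORE 2  → [-2, -8]
PUSH -46 → [-2, -8, -46]
EQ       → [-2, 0]
ADD      → [-2]
STORE 2  → []
LOAD 2   → [-2]
LOAD 2   → [-2, -2]
POP      → [-2]

-2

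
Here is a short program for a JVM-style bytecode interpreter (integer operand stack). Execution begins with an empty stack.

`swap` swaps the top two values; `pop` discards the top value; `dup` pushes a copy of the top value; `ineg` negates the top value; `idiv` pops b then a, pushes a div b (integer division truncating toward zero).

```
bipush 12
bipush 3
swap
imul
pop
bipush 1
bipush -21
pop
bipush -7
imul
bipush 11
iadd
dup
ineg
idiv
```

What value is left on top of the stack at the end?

bipush 12  -> [12]
bipush 3   -> [12, 3]
swap       -> [3, 12]
imul       -> [36]
pop        -> []
bipush 1   -> [1]
bipush -21 -> [1, -21]
pop        -> [1]
bipush -7  -> [1, -7]
imul       -> [-7]
bipush 11  -> [-7, 11]
iadd       -> [4]
dup        -> [4, 4]
ineg       -> [4, -4]
idiv       -> [-1]

-1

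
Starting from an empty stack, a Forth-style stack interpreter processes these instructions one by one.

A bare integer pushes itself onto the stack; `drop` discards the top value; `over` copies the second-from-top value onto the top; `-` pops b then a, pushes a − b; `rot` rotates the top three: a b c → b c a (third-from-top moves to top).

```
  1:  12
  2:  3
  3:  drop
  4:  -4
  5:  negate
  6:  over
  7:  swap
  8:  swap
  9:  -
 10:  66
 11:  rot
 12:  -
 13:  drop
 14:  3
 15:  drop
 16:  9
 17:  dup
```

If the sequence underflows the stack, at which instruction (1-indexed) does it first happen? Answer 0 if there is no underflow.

0

12     → [12]
3      → [12, 3]
drop   → [12]
-4     → [12, -4]
negate → [12, 4]
over   → [12, 4, 12]
swap   → [12, 12, 4]
swap   → [12, 4, 12]
-      → [12, -8]
66     → [12, -8, 66]
rot    → [-8, 66, 12]
-      → [-8, 54]
drop   → [-8]
3      → [-8, 3]
drop   → [-8]
9      → [-8, 9]
dup    → [-8, 9, 9]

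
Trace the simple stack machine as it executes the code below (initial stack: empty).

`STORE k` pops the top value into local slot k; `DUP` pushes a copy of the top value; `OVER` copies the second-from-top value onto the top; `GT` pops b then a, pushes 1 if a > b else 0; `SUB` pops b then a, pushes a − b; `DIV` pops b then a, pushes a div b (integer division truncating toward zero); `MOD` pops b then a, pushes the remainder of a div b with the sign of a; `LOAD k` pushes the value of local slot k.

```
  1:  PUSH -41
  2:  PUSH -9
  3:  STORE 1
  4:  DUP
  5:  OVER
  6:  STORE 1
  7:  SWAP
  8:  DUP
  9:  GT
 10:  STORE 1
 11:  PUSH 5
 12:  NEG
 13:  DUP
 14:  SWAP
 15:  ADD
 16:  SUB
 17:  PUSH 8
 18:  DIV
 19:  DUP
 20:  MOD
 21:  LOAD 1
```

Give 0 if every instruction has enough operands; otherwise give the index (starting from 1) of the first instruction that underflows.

0

PUSH -41 → -41
PUSH -9  → -41 -9
STORE 1  → -41
DUP      → -41 -41
OVER     → -41 -41 -41
STORE 1  → -41 -41
SWAP     → -41 -41
DUP      → -41 -41 -41
GT       → -41 0
STORE 1  → -41
PUSH 5   → -41 5
NEG      → -41 -5
DUP      → -41 -5 -5
SWAP     → -41 -5 -5
ADD      → -41 -10
SUB      → -31
PUSH 8   → -31 8
DIV      → -3
DUP      → -3 -3
MOD      → 0
LOAD 1   → 0 0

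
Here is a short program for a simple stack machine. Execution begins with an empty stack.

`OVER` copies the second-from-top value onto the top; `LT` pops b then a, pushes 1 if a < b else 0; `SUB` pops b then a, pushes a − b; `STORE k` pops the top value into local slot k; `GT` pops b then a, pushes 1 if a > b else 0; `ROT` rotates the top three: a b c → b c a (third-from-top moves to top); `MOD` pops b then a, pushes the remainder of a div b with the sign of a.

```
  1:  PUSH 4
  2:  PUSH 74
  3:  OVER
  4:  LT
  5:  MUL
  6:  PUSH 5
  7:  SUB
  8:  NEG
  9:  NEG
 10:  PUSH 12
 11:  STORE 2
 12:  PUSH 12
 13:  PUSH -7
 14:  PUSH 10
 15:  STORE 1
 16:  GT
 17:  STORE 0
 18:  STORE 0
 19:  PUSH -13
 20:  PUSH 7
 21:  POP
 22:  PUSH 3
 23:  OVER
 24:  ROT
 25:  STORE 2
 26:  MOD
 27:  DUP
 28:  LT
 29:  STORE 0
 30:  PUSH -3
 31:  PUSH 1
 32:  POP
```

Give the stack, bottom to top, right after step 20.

[-13, 7]

PUSH 4    4
PUSH 74   4 74
OVER      4 74 4
LT        4 0
MUL       0
PUSH 5    0 5
SUB       -5
NEG       5
NEG       -5
PUSH 12   -5 12
STORE 2   -5
PUSH 12   -5 12
PUSH -7   -5 12 -7
PUSH 10   -5 12 -7 10
STORE 1   -5 12 -7
GT        -5 1
STORE 0   -5
STORE 0   (empty)
PUSH -13  -13
PUSH 7    -13 7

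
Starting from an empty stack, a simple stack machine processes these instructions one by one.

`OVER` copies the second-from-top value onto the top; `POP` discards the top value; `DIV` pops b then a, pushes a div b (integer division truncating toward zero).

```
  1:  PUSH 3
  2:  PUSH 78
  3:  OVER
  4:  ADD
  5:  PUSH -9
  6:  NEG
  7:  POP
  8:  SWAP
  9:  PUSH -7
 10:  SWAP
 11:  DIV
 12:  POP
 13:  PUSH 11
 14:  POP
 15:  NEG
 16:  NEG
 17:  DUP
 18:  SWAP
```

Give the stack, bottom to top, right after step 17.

[81, 81]

PUSH 3  -> [3]
PUSH 78 -> [3, 78]
OVER    -> [3, 78, 3]
ADD     -> [3, 81]
PUSH -9 -> [3, 81, -9]
NEG     -> [3, 81, 9]
POP     -> [3, 81]
SWAP    -> [81, 3]
PUSH -7 -> [81, 3, -7]
SWAP    -> [81, -7, 3]
DIV     -> [81, -2]
POP     -> [81]
PUSH 11 -> [81, 11]
POP     -> [81]
NEG     -> [-81]
NEG     -> [81]
DUP     -> [81, 81]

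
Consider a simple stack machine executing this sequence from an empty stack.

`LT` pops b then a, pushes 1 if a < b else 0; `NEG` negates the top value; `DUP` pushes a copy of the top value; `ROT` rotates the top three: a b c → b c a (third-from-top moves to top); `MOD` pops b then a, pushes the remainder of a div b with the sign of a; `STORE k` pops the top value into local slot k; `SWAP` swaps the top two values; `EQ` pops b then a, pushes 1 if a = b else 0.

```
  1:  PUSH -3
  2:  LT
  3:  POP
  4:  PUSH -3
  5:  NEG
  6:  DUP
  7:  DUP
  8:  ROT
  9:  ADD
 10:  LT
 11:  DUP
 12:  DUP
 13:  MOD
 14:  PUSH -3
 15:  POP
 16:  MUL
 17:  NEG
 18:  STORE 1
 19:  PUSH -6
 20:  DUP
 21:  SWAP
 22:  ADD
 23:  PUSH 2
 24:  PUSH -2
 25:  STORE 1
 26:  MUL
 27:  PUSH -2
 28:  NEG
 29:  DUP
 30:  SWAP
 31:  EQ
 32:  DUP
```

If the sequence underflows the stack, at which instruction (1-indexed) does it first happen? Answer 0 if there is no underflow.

PUSH -3 -> [-3]
LT  — needs 2 operands, stack has 1 → underflow

2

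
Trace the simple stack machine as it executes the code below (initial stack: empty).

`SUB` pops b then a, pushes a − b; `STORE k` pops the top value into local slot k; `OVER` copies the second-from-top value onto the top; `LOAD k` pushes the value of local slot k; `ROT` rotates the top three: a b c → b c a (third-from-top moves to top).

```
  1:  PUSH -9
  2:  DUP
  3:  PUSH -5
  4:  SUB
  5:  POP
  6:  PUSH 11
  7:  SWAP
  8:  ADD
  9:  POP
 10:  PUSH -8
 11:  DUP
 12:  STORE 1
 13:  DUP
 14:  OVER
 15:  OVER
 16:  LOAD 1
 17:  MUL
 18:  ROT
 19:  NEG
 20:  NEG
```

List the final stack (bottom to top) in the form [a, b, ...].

[-8, -8, 64, -8]

PUSH -9 : [-9]
DUP     : [-9, -9]
PUSH -5 : [-9, -9, -5]
SUB     : [-9, -4]
POP     : [-9]
PUSH 11 : [-9, 11]
SWAP    : [11, -9]
ADD     : [2]
POP     : []
PUSH -8 : [-8]
DUP     : [-8, -8]
STORE 1 : [-8]
DUP     : [-8, -8]
OVER    : [-8, -8, -8]
OVER    : [-8, -8, -8, -8]
LOAD 1  : [-8, -8, -8, -8, -8]
MUL     : [-8, -8, -8, 64]
ROT     : [-8, -8, 64, -8]
NEG     : [-8, -8, 64, 8]
NEG     : [-8, -8, 64, -8]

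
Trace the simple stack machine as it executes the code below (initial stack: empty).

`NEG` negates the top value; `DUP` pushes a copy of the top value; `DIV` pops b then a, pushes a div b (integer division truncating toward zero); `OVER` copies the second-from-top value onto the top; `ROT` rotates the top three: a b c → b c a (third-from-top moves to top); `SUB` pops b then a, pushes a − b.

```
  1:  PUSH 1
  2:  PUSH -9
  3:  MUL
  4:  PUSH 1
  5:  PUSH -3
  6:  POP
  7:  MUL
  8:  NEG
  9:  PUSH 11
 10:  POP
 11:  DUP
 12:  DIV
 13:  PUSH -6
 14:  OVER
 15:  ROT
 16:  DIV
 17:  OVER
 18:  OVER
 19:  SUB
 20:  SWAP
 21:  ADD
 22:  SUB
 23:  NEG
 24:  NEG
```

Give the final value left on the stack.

PUSH 1  → [1]
PUSH -9 → [1, -9]
MUL     → [-9]
PUSH 1  → [-9, 1]
PUSH -3 → [-9, 1, -3]
POP     → [-9, 1]
MUL     → [-9]
NEG     → [9]
PUSH 11 → [9, 11]
POP     → [9]
DUP     → [9, 9]
DIV     → [1]
PUSH -6 → [1, -6]
OVER    → [1, -6, 1]
ROT     → [-6, 1, 1]
DIV     → [-6, 1]
OVER    → [-6, 1, -6]
OVER    → [-6, 1, -6, 1]
SUB     → [-6, 1, -7]
SWAP    → [-6, -7, 1]
ADD     → [-6, -6]
SUB     → [0]
NEG     → [0]
NEG     → [0]

0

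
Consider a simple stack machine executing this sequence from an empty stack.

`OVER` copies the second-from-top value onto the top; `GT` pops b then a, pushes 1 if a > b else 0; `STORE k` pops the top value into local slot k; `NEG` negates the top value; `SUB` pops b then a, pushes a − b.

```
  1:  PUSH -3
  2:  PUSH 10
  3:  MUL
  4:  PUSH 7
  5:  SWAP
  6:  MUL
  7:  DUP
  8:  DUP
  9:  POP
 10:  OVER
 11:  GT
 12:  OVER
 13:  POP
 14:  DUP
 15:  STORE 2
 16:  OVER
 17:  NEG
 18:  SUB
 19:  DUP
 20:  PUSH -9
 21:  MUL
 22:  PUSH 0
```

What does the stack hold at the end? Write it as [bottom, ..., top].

PUSH -3 : [-3]
PUSH 10 : [-3, 10]
MUL     : [-30]
PUSH 7  : [-30, 7]
SWAP    : [7, -30]
MUL     : [-210]
DUP     : [-210, -210]
DUP     : [-210, -210, -210]
POP     : [-210, -210]
OVER    : [-210, -210, -210]
GT      : [-210, 0]
OVER    : [-210, 0, -210]
POP     : [-210, 0]
DUP     : [-210, 0, 0]
STORE 2 : [-210, 0]
OVER    : [-210, 0, -210]
NEG     : [-210, 0, 210]
SUB     : [-210, -210]
DUP     : [-210, -210, -210]
PUSH -9 : [-210, -210, -210, -9]
MUL     : [-210, -210, 1890]
PUSH 0  : [-210, -210, 1890, 0]

[-210, -210, 1890, 0]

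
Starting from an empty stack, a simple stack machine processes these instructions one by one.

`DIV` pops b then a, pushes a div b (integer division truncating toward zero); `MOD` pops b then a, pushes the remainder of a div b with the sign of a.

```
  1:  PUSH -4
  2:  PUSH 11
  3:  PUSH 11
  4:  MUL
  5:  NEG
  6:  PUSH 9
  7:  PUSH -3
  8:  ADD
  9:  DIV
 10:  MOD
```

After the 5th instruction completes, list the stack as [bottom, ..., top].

[-4, -121]

PUSH -4 -> [-4]
PUSH 11 -> [-4, 11]
PUSH 11 -> [-4, 11, 11]
MUL     -> [-4, 121]
NEG     -> [-4, -121]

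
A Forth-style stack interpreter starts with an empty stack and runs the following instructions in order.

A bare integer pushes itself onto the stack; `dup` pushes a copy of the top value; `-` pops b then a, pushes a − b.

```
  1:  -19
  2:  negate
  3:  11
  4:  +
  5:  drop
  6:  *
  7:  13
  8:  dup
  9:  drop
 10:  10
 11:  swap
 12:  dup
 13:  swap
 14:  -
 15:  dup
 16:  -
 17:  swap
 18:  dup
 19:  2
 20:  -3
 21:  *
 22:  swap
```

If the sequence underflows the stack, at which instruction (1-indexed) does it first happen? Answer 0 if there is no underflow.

6

-19    → -19
negate → 19
11     → 19 11
+      → 30
drop   → (empty)
*  — needs 2 operands, stack has 0 → underflow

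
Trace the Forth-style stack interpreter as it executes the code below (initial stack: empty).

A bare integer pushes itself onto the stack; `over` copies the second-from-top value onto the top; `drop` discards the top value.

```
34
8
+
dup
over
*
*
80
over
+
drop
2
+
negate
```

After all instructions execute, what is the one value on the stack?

-74090

34     : 34
8      : 34 8
+      : 42
dup    : 42 42
over   : 42 42 42
*      : 42 1764
*      : 74088
80     : 74088 80
over   : 74088 80 74088
+      : 74088 74168
drop   : 74088
2      : 74088 2
+      : 74090
negate : -74090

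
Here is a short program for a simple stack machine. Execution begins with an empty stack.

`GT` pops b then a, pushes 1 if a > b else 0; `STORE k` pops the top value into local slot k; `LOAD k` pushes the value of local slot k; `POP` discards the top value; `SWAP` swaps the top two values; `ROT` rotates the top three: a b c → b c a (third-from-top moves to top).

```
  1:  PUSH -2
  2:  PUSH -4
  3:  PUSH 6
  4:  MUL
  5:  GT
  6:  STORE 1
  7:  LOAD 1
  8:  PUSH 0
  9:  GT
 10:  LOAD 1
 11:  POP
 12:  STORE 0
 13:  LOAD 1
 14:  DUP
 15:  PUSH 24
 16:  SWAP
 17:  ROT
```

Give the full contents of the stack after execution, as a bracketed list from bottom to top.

[24, 1, 1]

PUSH -2 : [-2]
PUSH -4 : [-2, -4]
PUSH 6  : [-2, -4, 6]
MUL     : [-2, -24]
GT      : [1]
STORE 1 : []
LOAD 1  : [1]
PUSH 0  : [1, 0]
GT      : [1]
LOAD 1  : [1, 1]
POP     : [1]
STORE 0 : []
LOAD 1  : [1]
DUP     : [1, 1]
PUSH 24 : [1, 1, 24]
SWAP    : [1, 24, 1]
ROT     : [24, 1, 1]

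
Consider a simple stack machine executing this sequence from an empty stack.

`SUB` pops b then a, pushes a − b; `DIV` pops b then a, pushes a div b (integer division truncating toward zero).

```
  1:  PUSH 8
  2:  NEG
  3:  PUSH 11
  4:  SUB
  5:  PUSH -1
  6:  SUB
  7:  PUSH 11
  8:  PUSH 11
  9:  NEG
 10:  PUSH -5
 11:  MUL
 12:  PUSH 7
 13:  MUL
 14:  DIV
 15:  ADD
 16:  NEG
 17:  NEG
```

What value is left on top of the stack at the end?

PUSH 8   [8]
NEG      [-8]
PUSH 11  [-8, 11]
SUB      [-19]
PUSH -1  [-19, -1]
SUB      [-18]
PUSH 11  [-18, 11]
PUSH 11  [-18, 11, 11]
NEG      [-18, 11, -11]
PUSH -5  [-18, 11, -11, -5]
MUL      [-18, 11, 55]
PUSH 7   [-18, 11, 55, 7]
MUL      [-18, 11, 385]
DIV      [-18, 0]
ADD      [-18]
NEG      [18]
NEG      [-18]

-18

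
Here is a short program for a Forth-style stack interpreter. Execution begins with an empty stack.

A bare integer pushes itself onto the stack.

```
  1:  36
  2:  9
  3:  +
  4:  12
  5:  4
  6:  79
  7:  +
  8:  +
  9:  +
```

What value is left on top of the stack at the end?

140

36 : [36]
9  : [36, 9]
+  : [45]
12 : [45, 12]
4  : [45, 12, 4]
79 : [45, 12, 4, 79]
+  : [45, 12, 83]
+  : [45, 95]
+  : [140]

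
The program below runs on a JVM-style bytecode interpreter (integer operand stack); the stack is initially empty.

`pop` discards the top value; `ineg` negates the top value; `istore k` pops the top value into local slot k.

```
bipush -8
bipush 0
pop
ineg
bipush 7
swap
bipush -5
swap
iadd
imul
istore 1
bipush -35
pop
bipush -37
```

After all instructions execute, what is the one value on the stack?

bipush -8   -8
bipush 0    -8 0
pop         -8
ineg        8
bipush 7    8 7
swap        7 8
bipush -5   7 8 -5
swap        7 -5 8
iadd        7 3
imul        21
istore 1    (empty)
bipush -35  -35
pop         (empty)
bipush -37  -37

-37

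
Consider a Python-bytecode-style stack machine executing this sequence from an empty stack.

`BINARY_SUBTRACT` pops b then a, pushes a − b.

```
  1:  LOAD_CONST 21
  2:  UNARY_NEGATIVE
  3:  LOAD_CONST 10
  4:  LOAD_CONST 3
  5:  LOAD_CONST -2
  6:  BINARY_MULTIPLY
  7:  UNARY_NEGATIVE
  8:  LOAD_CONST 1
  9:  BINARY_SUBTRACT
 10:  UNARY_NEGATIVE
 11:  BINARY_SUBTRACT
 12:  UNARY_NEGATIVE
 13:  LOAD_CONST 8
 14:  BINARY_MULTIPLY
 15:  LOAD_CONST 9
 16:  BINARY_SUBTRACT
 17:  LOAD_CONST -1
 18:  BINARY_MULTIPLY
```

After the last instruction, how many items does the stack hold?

LOAD_CONST 21   : [21]
UNARY_NEGATIVE  : [-21]
LOAD_CONST 10   : [-21, 10]
LOAD_CONST 3    : [-21, 10, 3]
LOAD_CONST -2   : [-21, 10, 3, -2]
BINARY_MULTIPLY : [-21, 10, -6]
UNARY_NEGATIVE  : [-21, 10, 6]
LOAD_CONST 1    : [-21, 10, 6, 1]
BINARY_SUBTRACT : [-21, 10, 5]
UNARY_NEGATIVE  : [-21, 10, -5]
BINARY_SUBTRACT : [-21, 15]
UNARY_NEGATIVE  : [-21, -15]
LOAD_CONST 8    : [-21, -15, 8]
BINARY_MULTIPLY : [-21, -120]
LOAD_CONST 9    : [-21, -120, 9]
BINARY_SUBTRACT : [-21, -129]
LOAD_CONST -1   : [-21, -129, -1]
BINARY_MULTIPLY : [-21, 129]

2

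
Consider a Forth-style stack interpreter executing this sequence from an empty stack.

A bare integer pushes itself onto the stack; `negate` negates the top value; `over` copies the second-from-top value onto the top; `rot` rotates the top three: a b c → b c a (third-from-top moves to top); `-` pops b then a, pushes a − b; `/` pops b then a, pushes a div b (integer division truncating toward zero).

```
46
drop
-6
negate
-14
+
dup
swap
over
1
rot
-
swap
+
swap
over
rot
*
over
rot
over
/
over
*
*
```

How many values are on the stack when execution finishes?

46     -> 46
drop   -> (empty)
-6     -> -6
negate -> 6
-14    -> 6 -14
+      -> -8
dup    -> -8 -8
swap   -> -8 -8
over   -> -8 -8 -8
1      -> -8 -8 -8 1
rot    -> -8 -8 1 -8
-      -> -8 -8 9
swap   -> -8 9 -8
+      -> -8 1
swap   -> 1 -8
over   -> 1 -8 1
rot    -> -8 1 1
*      -> -8 1
over   -> -8 1 -8
rot    -> 1 -8 -8
over   -> 1 -8 -8 -8
/      -> 1 -8 1
over   -> 1 -8 1 -8
*      -> 1 -8 -8
*      -> 1 64

2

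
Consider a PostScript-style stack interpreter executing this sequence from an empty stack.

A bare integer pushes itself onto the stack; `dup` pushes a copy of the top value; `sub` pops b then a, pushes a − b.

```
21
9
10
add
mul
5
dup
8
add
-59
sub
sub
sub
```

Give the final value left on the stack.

21   [21]
9    [21, 9]
10   [21, 9, 10]
add  [21, 19]
mul  [399]
5    [399, 5]
dup  [399, 5, 5]
8    [399, 5, 5, 8]
add  [399, 5, 13]
-59  [399, 5, 13, -59]
sub  [399, 5, 72]
sub  [399, -67]
sub  [466]

466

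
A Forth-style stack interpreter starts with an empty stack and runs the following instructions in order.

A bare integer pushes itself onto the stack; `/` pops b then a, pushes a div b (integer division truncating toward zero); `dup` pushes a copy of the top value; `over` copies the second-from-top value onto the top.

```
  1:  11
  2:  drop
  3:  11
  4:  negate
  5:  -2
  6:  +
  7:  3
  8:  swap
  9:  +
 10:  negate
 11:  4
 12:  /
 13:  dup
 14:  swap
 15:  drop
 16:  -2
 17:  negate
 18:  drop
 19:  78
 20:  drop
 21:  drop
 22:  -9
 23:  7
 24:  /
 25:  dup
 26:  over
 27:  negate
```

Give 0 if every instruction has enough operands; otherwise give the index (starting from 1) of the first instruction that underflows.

11     : 11
drop   : (empty)
11     : 11
negate : -11
-2     : -11 -2
+      : -13
3      : -13 3
swap   : 3 -13
+      : -10
negate : 10
4      : 10 4
/      : 2
dup    : 2 2
swap   : 2 2
drop   : 2
-2     : 2 -2
negate : 2 2
drop   : 2
78     : 2 78
drop   : 2
drop   : (empty)
-9     : -9
7      : -9 7
/      : -1
dup    : -1 -1
over   : -1 -1 -1
negate : -1 -1 1

0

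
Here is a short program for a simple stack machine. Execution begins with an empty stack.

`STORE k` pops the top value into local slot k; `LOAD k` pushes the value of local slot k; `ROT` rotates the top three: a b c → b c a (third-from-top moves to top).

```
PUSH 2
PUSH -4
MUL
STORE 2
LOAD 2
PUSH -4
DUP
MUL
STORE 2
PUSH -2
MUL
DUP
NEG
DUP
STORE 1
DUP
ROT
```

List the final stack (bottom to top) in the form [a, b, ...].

PUSH 2  → 2
PUSH -4 → 2 -4
MUL     → -8
STORE 2 → (empty)
LOAD 2  → -8
PUSH -4 → -8 -4
DUP     → -8 -4 -4
MUL     → -8 16
STORE 2 → -8
PUSH -2 → -8 -2
MUL     → 16
DUP     → 16 16
NEG     → 16 -16
DUP     → 16 -16 -16
STORE 1 → 16 -16
DUP     → 16 -16 -16
ROT     → -16 -16 16

[-16, -16, 16]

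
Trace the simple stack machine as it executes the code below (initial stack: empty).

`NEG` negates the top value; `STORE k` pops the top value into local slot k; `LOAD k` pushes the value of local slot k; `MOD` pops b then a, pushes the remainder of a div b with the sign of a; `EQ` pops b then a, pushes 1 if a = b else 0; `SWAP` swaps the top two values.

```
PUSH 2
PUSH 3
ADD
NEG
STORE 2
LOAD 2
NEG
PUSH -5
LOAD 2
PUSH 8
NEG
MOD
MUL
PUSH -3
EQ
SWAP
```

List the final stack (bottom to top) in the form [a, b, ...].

PUSH 2   [2]
PUSH 3   [2, 3]
ADD      [5]
NEG      [-5]
STORE 2  []
LOAD 2   [-5]
NEG      [5]
PUSH -5  [5, -5]
LOAD 2   [5, -5, -5]
PUSH 8   [5, -5, -5, 8]
NEG      [5, -5, -5, -8]
MOD      [5, -5, -5]
MUL      [5, 25]
PUSH -3  [5, 25, -3]
EQ       [5, 0]
SWAP     [0, 5]

[0, 5]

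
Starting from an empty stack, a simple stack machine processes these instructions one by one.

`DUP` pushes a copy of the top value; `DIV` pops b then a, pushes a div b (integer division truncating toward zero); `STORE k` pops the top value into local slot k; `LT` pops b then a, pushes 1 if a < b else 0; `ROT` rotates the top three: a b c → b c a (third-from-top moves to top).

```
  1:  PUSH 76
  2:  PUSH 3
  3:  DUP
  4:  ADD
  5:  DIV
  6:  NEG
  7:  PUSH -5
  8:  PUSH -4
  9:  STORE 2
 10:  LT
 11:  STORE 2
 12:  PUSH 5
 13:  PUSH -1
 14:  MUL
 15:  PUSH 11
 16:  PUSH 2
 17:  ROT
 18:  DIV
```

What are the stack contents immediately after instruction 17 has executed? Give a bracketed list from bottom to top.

PUSH 76 : 76
PUSH 3  : 76 3
DUP     : 76 3 3
ADD     : 76 6
DIV     : 12
NEG     : -12
PUSH -5 : -12 -5
PUSH -4 : -12 -5 -4
STORE 2 : -12 -5
LT      : 1
STORE 2 : (empty)
PUSH 5  : 5
PUSH -1 : 5 -1
MUL     : -5
PUSH 11 : -5 11
PUSH 2  : -5 11 2
ROT     : 11 2 -5

[11, 2, -5]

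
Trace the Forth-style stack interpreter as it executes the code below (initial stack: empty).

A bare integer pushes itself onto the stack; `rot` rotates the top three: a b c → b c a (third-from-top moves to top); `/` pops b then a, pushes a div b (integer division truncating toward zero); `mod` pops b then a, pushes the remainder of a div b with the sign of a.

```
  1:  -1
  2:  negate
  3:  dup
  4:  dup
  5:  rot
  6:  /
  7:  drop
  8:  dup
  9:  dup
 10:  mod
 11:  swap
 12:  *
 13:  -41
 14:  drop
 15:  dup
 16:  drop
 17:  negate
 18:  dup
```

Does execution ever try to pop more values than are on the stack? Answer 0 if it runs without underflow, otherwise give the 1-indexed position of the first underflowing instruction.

0

-1     → -1
negate → 1
dup    → 1 1
dup    → 1 1 1
rot    → 1 1 1
/      → 1 1
drop   → 1
dup    → 1 1
dup    → 1 1 1
mod    → 1 0
swap   → 0 1
*      → 0
-41    → 0 -41
drop   → 0
dup    → 0 0
drop   → 0
negate → 0
dup    → 0 0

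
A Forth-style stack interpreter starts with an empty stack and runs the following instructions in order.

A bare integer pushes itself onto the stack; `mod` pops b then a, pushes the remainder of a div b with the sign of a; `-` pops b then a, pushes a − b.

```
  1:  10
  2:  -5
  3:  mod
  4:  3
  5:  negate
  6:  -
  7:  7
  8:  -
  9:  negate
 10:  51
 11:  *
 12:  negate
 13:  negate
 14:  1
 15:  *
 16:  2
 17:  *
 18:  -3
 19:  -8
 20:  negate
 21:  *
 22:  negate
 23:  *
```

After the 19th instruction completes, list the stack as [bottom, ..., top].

[408, -3, -8]

10     → 10
-5     → 10 -5
mod    → 0
3      → 0 3
negate → 0 -3
-      → 3
7      → 3 7
-      → -4
negate → 4
51     → 4 51
*      → 204
negate → -204
negate → 204
1      → 204 1
*      → 204
2      → 204 2
*      → 408
-3     → 408 -3
-8     → 408 -3 -8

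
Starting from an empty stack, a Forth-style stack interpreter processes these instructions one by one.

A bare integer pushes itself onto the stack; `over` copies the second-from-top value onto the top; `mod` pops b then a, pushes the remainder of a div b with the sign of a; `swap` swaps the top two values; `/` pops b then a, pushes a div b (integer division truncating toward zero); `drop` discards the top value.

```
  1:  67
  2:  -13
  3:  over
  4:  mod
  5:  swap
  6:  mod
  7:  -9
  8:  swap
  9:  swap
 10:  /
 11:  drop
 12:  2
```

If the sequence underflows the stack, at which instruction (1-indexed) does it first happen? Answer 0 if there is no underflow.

0

67   -> 67
-13  -> 67 -13
over -> 67 -13 67
mod  -> 67 -13
swap -> -13 67
mod  -> -13
-9   -> -13 -9
swap -> -9 -13
swap -> -13 -9
/    -> 1
drop -> (empty)
2    -> 2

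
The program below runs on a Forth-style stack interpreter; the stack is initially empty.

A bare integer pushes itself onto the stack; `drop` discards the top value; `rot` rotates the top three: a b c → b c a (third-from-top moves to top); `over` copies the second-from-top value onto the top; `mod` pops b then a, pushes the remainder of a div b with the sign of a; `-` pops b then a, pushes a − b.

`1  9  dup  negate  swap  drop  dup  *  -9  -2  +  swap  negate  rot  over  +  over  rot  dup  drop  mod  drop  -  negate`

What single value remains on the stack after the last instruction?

1      : [1]
9      : [1, 9]
dup    : [1, 9, 9]
negate : [1, 9, -9]
swap   : [1, -9, 9]
drop   : [1, -9]
dup    : [1, -9, -9]
*      : [1, 81]
-9     : [1, 81, -9]
-2     : [1, 81, -9, -2]
+      : [1, 81, -11]
swap   : [1, -11, 81]
negate : [1, -11, -81]
rot    : [-11, -81, 1]
over   : [-11, -81, 1, -81]
+      : [-11, -81, -80]
over   : [-11, -81, -80, -81]
rot    : [-11, -80, -81, -81]
dup    : [-11, -80, -81, -81, -81]
drop   : [-11, -80, -81, -81]
mod    : [-11, -80, 0]
drop   : [-11, -80]
-      : [69]
negate : [-69]

-69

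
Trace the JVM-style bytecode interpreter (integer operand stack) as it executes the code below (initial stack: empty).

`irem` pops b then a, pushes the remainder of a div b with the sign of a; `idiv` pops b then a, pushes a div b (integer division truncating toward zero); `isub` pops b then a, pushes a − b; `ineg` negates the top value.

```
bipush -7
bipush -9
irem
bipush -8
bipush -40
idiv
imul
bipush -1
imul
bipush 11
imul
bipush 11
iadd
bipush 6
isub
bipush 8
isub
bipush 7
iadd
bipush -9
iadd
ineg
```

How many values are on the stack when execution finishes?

bipush -7  -> -7
bipush -9  -> -7 -9
irem       -> -7
bipush -8  -> -7 -8
bipush -40 -> -7 -8 -40
idiv       -> -7 0
imul       -> 0
bipush -1  -> 0 -1
imul       -> 0
bipush 11  -> 0 11
imul       -> 0
bipush 11  -> 0 11
iadd       -> 11
bipush 6   -> 11 6
isub       -> 5
bipush 8   -> 5 8
isub       -> -3
bipush 7   -> -3 7
iadd       -> 4
bipush -9  -> 4 -9
iadd       -> -5
ineg       -> 5

1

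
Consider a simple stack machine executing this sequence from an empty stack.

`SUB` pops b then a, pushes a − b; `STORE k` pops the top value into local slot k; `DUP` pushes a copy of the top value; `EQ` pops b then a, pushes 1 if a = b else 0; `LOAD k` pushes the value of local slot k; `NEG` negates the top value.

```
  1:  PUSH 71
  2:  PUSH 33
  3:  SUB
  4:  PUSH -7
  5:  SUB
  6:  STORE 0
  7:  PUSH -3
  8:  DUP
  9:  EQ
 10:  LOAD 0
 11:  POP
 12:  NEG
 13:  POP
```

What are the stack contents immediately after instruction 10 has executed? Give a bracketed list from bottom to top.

PUSH 71 -> 71
PUSH 33 -> 71 33
SUB     -> 38
PUSH -7 -> 38 -7
SUB     -> 45
STORE 0 -> (empty)
PUSH -3 -> -3
DUP     -> -3 -3
EQ      -> 1
LOAD 0  -> 1 45

[1, 45]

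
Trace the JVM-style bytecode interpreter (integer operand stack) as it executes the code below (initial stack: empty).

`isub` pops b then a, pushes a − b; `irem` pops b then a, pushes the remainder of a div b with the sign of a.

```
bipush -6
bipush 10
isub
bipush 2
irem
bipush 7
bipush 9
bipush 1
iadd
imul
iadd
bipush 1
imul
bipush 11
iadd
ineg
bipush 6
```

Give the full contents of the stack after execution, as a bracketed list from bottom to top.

bipush -6 : -6
bipush 10 : -6 10
isub      : -16
bipush 2  : -16 2
irem      : 0
bipush 7  : 0 7
bipush 9  : 0 7 9
bipush 1  : 0 7 9 1
iadd      : 0 7 10
imul      : 0 70
iadd      : 70
bipush 1  : 70 1
imul      : 70
bipush 11 : 70 11
iadd      : 81
ineg      : -81
bipush 6  : -81 6

[-81, 6]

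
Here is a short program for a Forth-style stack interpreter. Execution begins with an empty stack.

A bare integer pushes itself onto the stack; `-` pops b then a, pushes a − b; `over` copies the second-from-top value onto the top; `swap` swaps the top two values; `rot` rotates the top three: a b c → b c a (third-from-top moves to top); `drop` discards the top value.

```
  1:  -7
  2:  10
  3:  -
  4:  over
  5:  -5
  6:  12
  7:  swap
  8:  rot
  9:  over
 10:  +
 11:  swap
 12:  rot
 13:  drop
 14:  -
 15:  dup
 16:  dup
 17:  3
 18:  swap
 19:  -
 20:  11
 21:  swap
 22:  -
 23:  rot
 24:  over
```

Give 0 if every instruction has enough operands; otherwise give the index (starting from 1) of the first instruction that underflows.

-7  [-7]
10  [-7, 10]
-   [-17]
over  — needs 2 operands, stack has 1 → underflow

4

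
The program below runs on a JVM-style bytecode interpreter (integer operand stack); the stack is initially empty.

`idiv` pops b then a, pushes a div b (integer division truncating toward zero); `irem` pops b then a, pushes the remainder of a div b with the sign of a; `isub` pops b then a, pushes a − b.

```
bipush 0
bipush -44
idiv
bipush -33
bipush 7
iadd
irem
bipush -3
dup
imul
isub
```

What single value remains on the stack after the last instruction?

-9

bipush 0   -> [0]
bipush -44 -> [0, -44]
idiv       -> [0]
bipush -33 -> [0, -33]
bipush 7   -> [0, -33, 7]
iadd       -> [0, -26]
irem       -> [0]
bipush -3  -> [0, -3]
dup        -> [0, -3, -3]
imul       -> [0, 9]
isub       -> [-9]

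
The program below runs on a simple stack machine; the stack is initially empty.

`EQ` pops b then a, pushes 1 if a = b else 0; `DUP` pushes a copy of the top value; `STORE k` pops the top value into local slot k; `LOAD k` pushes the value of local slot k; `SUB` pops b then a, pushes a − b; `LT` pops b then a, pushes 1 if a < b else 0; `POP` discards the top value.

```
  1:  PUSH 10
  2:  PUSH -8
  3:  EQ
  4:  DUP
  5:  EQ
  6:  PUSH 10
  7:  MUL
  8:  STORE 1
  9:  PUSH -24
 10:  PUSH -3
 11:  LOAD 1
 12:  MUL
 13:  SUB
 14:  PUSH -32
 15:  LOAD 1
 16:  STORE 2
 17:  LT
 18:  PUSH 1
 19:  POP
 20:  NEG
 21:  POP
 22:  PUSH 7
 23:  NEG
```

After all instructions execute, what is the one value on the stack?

PUSH 10  : 10
PUSH -8  : 10 -8
EQ       : 0
DUP      : 0 0
EQ       : 1
PUSH 10  : 1 10
MUL      : 10
STORE 1  : (empty)
PUSH -24 : -24
PUSH -3  : -24 -3
LOAD 1   : -24 -3 10
MUL      : -24 -30
SUB      : 6
PUSH -32 : 6 -32
LOAD 1   : 6 -32 10
STORE 2  : 6 -32
LT       : 0
PUSH 1   : 0 1
POP      : 0
NEG      : 0
POP      : (empty)
PUSH 7   : 7
NEG      : -7

-7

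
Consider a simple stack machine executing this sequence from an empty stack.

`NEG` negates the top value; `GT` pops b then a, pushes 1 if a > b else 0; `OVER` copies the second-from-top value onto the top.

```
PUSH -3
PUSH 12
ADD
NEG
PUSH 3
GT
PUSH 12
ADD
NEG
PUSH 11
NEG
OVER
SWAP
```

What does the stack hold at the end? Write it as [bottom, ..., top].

PUSH -3  [-3]
PUSH 12  [-3, 12]
ADD      [9]
NEG      [-9]
PUSH 3   [-9, 3]
GT       [0]
PUSH 12  [0, 12]
ADD      [12]
NEG      [-12]
PUSH 11  [-12, 11]
NEG      [-12, -11]
OVER     [-12, -11, -12]
SWAP     [-12, -12, -11]

[-12, -12, -11]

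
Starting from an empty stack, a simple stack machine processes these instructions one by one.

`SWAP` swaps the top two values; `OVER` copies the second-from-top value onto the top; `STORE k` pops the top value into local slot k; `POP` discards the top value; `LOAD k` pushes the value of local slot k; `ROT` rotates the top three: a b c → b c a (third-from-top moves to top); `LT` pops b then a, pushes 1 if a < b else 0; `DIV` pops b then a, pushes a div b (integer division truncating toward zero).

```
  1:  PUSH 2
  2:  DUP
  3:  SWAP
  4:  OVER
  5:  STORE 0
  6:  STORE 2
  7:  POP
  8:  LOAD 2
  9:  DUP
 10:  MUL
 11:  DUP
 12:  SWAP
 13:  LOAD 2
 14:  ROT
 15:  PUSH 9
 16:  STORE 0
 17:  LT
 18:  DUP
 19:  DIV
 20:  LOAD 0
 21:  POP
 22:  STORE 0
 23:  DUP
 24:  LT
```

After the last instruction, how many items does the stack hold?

PUSH 2   2
DUP      2 2
SWAP     2 2
OVER     2 2 2
STORE 0  2 2
STORE 2  2
POP      (empty)
LOAD 2   2
DUP      2 2
MUL      4
DUP      4 4
SWAP     4 4
LOAD 2   4 4 2
ROT      4 2 4
PUSH 9   4 2 4 9
STORE 0  4 2 4
LT       4 1
DUP      4 1 1
DIV      4 1
LOAD 0   4 1 9
POP      4 1
STORE 0  4
DUP      4 4
LT       0

1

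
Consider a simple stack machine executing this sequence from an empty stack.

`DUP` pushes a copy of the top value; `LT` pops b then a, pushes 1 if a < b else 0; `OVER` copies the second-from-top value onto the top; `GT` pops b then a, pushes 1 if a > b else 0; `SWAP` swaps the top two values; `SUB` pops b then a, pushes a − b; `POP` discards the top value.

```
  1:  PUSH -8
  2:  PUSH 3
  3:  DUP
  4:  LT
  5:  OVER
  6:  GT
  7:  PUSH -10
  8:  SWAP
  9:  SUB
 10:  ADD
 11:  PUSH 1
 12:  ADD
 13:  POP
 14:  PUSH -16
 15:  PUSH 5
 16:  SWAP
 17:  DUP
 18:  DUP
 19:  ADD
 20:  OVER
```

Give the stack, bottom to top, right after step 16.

PUSH -8  : [-8]
PUSH 3   : [-8, 3]
DUP      : [-8, 3, 3]
LT       : [-8, 0]
OVER     : [-8, 0, -8]
GT       : [-8, 1]
PUSH -10 : [-8, 1, -10]
SWAP     : [-8, -10, 1]
SUB      : [-8, -11]
ADD      : [-19]
PUSH 1   : [-19, 1]
ADD      : [-18]
POP      : []
PUSH -16 : [-16]
PUSH 5   : [-16, 5]
SWAP     : [5, -16]

[5, -16]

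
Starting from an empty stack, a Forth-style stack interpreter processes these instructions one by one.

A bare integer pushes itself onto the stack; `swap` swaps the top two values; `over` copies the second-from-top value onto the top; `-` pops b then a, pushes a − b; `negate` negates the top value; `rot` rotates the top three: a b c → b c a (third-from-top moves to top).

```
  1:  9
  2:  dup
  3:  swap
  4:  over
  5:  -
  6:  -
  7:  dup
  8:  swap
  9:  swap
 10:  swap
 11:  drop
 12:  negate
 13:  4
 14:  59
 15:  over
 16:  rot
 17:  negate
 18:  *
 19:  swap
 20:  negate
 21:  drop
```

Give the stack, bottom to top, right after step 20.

[-9, -16, -59]

9      : [9]
dup    : [9, 9]
swap   : [9, 9]
over   : [9, 9, 9]
-      : [9, 0]
-      : [9]
dup    : [9, 9]
swap   : [9, 9]
swap   : [9, 9]
swap   : [9, 9]
drop   : [9]
negate : [-9]
4      : [-9, 4]
59     : [-9, 4, 59]
over   : [-9, 4, 59, 4]
rot    : [-9, 59, 4, 4]
negate : [-9, 59, 4, -4]
*      : [-9, 59, -16]
swap   : [-9, -16, 59]
negate : [-9, -16, -59]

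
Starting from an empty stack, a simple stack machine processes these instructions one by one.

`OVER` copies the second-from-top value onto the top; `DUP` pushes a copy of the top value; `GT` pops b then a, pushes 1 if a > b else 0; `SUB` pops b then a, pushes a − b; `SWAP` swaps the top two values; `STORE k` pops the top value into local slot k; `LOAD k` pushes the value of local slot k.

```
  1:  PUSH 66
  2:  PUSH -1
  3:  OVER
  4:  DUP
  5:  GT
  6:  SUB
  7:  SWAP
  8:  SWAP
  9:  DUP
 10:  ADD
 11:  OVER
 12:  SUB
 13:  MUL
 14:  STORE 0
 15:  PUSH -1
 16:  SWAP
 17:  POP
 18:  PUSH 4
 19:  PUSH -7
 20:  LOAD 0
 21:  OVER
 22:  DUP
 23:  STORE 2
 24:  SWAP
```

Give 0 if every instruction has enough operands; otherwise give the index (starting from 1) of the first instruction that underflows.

16

PUSH 66 : 66
PUSH -1 : 66 -1
OVER    : 66 -1 66
DUP     : 66 -1 66 66
GT      : 66 -1 0
SUB     : 66 -1
SWAP    : -1 66
SWAP    : 66 -1
DUP     : 66 -1 -1
ADD     : 66 -2
OVER    : 66 -2 66
SUB     : 66 -68
MUL     : -4488
STORE 0 : (empty)
PUSH -1 : -1
SWAP  — needs 2 operands, stack has 1 → underflow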